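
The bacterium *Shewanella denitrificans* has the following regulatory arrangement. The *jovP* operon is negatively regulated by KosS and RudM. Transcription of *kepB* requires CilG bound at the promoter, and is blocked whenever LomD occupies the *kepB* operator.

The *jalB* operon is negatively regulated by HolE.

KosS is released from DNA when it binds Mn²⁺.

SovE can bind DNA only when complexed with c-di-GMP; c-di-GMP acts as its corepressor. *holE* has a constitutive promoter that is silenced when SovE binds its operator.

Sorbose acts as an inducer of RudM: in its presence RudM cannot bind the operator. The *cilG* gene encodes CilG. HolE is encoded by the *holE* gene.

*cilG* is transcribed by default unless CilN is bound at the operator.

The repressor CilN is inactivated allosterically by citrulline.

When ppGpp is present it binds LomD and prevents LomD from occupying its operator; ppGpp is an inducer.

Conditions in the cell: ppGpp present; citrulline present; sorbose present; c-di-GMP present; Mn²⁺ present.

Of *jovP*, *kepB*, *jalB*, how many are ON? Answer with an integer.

3

Mn²⁺ is present, so KosS is inactive.
Sorbose is present, so RudM is inactive.
With no repressor bound, *jovP* is transcribed.
→ *jovP* is ON.
Citrulline is present, so CilN is inactive.
With no repressor bound, *cilG* is transcribed.
So CilG is produced and active.
ppGpp is present, so LomD is inactive.
No repressor is bound and CilG is active, so *kepB* is transcribed.
→ *kepB* is ON.
c-di-GMP is present, so SovE is active.
With repressor SovE bound, *holE* is not transcribed.
So HolE is not produced.
With no repressor bound, *jalB* is transcribed.
→ *jalB* is ON.
3 of the 3 genes are transcribed.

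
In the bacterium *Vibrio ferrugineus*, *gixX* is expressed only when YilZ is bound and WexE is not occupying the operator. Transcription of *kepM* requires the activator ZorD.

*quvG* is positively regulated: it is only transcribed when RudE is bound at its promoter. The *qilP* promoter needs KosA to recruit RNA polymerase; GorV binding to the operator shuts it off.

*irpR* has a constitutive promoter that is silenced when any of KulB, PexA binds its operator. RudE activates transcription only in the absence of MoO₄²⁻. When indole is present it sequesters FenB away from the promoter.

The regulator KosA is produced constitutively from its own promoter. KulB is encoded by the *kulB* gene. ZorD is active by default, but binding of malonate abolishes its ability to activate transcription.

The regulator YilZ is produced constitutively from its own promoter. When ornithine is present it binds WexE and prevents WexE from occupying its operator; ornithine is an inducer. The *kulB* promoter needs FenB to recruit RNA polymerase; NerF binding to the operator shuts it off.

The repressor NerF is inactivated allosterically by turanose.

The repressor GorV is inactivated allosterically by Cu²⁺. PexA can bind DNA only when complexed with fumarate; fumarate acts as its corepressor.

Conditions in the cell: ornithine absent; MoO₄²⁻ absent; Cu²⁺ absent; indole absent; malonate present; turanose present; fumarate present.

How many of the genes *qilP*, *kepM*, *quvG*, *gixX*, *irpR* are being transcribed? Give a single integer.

Cu²⁺ is absent, so GorV is active.
KosA is produced constitutively and is active.
With repressor GorV bound, *qilP* is not transcribed.
→ *qilP* is OFF.
Malonate is present, so ZorD is inactive.
Required activator ZorD is absent, so *kepM* is not transcribed.
→ *kepM* is OFF.
MoO₄²⁻ is absent, so RudE is active.
No repressor is bound and RudE is active, so *quvG* is transcribed.
→ *quvG* is ON.
Ornithine is absent, so WexE is active.
YilZ is produced constitutively and is active.
With repressor WexE bound, *gixX* is not transcribed.
→ *gixX* is OFF.
Indole is absent, so FenB is active.
Turanose is present, so NerF is inactive.
No repressor is bound and FenB is active, so *kulB* is transcribed.
So KulB is produced and active.
Fumarate is present, so PexA is active.
With repressor KulB bound, *irpR* is not transcribed.
→ *irpR* is OFF.
1 of the 5 genes is transcribed.

1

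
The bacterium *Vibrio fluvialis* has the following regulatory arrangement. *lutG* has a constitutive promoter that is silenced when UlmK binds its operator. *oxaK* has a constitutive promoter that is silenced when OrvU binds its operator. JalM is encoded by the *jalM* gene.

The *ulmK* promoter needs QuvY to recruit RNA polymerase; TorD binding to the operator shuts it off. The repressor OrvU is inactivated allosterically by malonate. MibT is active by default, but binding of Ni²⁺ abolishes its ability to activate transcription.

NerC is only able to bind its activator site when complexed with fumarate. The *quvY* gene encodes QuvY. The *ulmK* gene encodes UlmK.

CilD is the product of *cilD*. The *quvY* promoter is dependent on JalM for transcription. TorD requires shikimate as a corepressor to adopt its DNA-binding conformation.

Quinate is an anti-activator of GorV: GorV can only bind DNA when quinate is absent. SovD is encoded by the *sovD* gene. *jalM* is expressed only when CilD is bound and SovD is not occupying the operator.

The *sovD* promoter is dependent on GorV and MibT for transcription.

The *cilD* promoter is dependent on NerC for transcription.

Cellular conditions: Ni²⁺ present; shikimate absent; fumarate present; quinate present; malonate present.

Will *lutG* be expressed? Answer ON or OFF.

OFF

Fumarate is present, so NerC is active.
No repressor is bound and NerC is active, so *cilD* is transcribed.
So CilD is produced and active.
Quinate is present, so GorV is inactive.
Ni²⁺ is present, so MibT is inactive.
Required activator GorV is absent, so *sovD* is not transcribed.
So SovD is not produced.
No repressor is bound and CilD is active, so *jalM* is transcribed.
So JalM is produced and active.
No repressor is bound and JalM is active, so *quvY* is transcribed.
So QuvY is produced and active.
Shikimate is absent, so TorD is inactive.
No repressor is bound and QuvY is active, so *ulmK* is transcribed.
So UlmK is produced and active.
With repressor UlmK bound, *lutG* is not transcribed.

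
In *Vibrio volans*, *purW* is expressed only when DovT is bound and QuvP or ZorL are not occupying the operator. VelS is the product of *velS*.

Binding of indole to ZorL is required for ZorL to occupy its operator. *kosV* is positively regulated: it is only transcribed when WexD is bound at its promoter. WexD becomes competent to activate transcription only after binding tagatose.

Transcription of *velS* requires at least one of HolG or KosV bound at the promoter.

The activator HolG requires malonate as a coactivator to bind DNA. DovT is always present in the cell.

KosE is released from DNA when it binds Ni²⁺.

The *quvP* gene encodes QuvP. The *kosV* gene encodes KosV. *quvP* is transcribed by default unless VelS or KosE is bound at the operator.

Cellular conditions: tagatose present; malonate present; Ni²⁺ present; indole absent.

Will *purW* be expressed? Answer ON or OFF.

Malonate is present, so HolG is active.
Tagatose is present, so WexD is active.
No repressor is bound and WexD is active, so *kosV* is transcribed.
So KosV is produced and active.
Activator HolG is present, so *velS* is transcribed.
So VelS is produced and active.
Ni²⁺ is present, so KosE is inactive.
With repressor VelS bound, *quvP* is not transcribed.
So QuvP is not produced.
DovT is produced constitutively and is active.
Indole is absent, so ZorL is inactive.
No repressor is bound and DovT is active, so *purW* is transcribed.

ON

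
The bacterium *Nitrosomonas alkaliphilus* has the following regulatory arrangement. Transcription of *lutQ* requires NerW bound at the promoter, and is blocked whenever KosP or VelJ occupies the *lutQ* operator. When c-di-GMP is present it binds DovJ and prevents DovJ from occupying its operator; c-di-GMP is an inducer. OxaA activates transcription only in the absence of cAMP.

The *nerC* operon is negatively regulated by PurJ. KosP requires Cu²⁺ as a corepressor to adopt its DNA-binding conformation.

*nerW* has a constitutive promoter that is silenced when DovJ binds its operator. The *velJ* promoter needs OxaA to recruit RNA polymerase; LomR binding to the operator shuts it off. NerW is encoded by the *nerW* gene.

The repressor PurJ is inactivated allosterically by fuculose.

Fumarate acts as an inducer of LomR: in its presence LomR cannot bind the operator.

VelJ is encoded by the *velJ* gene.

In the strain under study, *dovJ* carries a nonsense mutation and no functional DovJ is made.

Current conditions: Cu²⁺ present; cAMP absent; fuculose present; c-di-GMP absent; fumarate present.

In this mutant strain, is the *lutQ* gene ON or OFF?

DovJ is non-functional in this strain, so it has no effect.
With no repressor bound, *nerW* is transcribed.
So NerW is produced and active.
Cu²⁺ is present, so KosP is active.
Fumarate is present, so LomR is inactive.
cAMP is absent, so OxaA is active.
No repressor is bound and OxaA is active, so *velJ* is transcribed.
So VelJ is produced and active.
With repressor KosP bound, *lutQ* is not transcribed.

OFF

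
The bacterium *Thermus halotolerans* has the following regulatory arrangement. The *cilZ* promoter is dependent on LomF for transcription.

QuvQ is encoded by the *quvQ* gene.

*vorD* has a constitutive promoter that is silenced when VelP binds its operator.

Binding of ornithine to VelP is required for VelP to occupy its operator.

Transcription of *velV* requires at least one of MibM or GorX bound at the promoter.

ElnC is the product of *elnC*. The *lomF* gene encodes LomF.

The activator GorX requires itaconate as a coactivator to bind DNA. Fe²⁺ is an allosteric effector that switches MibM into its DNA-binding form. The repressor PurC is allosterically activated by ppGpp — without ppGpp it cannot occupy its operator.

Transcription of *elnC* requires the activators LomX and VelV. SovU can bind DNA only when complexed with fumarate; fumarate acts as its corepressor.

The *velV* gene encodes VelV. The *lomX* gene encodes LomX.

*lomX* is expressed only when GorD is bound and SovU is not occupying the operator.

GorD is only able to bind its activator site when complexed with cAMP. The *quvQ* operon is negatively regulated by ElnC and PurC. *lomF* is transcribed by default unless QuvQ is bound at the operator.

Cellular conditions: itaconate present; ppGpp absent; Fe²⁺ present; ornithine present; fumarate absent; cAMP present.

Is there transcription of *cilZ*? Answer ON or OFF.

ON

Fumarate is absent, so SovU is inactive.
cAMP is present, so GorD is active.
No repressor is bound and GorD is active, so *lomX* is transcribed.
So LomX is produced and active.
Fe²⁺ is present, so MibM is active.
Itaconate is present, so GorX is active.
Activator MibM is present, so *velV* is transcribed.
So VelV is produced and active.
No repressor is bound and LomX and VelV are active, so *elnC* is transcribed.
So ElnC is produced and active.
ppGpp is absent, so PurC is inactive.
With repressor ElnC bound, *quvQ* is not transcribed.
So QuvQ is not produced.
With no repressor bound, *lomF* is transcribed.
So LomF is produced and active.
No repressor is bound and LomF is active, so *cilZ* is transcribed.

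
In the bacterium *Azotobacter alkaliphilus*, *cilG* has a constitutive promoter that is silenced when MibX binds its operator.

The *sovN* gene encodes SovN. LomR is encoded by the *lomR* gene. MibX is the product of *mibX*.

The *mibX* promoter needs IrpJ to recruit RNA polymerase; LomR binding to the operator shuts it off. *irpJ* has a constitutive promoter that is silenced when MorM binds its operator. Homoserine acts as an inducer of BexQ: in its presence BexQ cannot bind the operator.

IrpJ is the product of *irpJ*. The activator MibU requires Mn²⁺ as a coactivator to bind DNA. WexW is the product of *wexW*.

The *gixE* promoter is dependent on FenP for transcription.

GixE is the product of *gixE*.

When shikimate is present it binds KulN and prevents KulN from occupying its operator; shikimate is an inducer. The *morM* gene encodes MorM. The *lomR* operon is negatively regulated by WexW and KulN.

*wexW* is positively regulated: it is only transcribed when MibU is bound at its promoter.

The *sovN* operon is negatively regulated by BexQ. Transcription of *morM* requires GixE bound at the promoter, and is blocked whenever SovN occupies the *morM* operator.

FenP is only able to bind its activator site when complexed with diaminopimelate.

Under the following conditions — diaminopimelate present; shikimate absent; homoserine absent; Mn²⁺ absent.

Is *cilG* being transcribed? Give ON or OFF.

ON

Diaminopimelate is present, so FenP is active.
No repressor is bound and FenP is active, so *gixE* is transcribed.
So GixE is produced and active.
Homoserine is absent, so BexQ is active.
With repressor BexQ bound, *sovN* is not transcribed.
So SovN is not produced.
No repressor is bound and GixE is active, so *morM* is transcribed.
So MorM is produced and active.
With repressor MorM bound, *irpJ* is not transcribed.
So IrpJ is not produced.
Mn²⁺ is absent, so MibU is inactive.
Required activator MibU is absent, so *wexW* is not transcribed.
So WexW is not produced.
Shikimate is absent, so KulN is active.
With repressor KulN bound, *lomR* is not transcribed.
So LomR is not produced.
Required activator IrpJ is absent, so *mibX* is not transcribed.
So MibX is not produced.
With no repressor bound, *cilG* is transcribed.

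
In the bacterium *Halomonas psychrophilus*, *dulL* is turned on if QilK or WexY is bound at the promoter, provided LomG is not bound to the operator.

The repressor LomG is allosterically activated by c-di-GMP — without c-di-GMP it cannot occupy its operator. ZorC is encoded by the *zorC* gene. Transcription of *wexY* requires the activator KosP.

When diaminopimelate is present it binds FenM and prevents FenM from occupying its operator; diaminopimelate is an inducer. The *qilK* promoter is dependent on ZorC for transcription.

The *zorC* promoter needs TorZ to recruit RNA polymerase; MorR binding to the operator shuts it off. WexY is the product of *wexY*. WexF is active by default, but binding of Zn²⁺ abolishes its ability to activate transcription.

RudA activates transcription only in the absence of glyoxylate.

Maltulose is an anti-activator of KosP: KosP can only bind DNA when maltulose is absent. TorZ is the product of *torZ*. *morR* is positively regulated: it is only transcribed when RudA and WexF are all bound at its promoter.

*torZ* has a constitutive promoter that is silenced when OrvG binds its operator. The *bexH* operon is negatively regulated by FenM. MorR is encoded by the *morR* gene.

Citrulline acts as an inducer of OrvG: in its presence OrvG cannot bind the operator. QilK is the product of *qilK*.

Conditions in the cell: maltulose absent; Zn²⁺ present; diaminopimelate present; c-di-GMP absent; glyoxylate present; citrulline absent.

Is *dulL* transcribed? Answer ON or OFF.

c-di-GMP is absent, so LomG is inactive.
Glyoxylate is present, so RudA is inactive.
Zn²⁺ is present, so WexF is inactive.
Required activator RudA is absent, so *morR* is not transcribed.
So MorR is not produced.
Citrulline is absent, so OrvG is active.
With repressor OrvG bound, *torZ* is not transcribed.
So TorZ is not produced.
Required activator TorZ is absent, so *zorC* is not transcribed.
So ZorC is not produced.
Required activator ZorC is absent, so *qilK* is not transcribed.
So QilK is not produced.
Maltulose is absent, so KosP is active.
No repressor is bound and KosP is active, so *wexY* is transcribed.
So WexY is produced and active.
Activator WexY is present, so *dulL* is transcribed.

ON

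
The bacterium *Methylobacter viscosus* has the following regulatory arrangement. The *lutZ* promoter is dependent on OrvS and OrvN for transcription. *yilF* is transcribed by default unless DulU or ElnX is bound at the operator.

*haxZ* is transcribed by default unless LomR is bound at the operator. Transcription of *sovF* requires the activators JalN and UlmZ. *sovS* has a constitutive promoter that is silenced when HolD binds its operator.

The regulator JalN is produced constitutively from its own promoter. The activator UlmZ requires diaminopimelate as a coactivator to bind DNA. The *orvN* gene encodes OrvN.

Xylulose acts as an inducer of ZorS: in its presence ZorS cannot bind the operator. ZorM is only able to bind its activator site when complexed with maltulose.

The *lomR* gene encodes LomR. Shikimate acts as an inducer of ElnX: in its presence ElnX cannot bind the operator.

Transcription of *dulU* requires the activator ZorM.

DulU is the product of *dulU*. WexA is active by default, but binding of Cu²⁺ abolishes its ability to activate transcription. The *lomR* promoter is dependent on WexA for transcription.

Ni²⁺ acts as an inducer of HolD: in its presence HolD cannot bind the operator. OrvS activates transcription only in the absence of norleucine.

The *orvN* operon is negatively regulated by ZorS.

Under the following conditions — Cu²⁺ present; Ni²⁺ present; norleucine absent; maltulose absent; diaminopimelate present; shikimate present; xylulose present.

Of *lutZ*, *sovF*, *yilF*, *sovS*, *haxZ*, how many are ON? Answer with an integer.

Norleucine is absent, so OrvS is active.
Xylulose is present, so ZorS is inactive.
With no repressor bound, *orvN* is transcribed.
So OrvN is produced and active.
No repressor is bound and OrvS and OrvN are active, so *lutZ* is transcribed.
→ *lutZ* is ON.
JalN is produced constitutively and is active.
Diaminopimelate is present, so UlmZ is active.
No repressor is bound and JalN and UlmZ are active, so *sovF* is transcribed.
→ *sovF* is ON.
Maltulose is absent, so ZorM is inactive.
Required activator ZorM is absent, so *dulU* is not transcribed.
So DulU is not produced.
Shikimate is present, so ElnX is inactive.
With no repressor bound, *yilF* is transcribed.
→ *yilF* is ON.
Ni²⁺ is present, so HolD is inactive.
With no repressor bound, *sovS* is transcribed.
→ *sovS* is ON.
Cu²⁺ is present, so WexA is inactive.
Required activator WexA is absent, so *lomR* is not transcribed.
So LomR is not produced.
With no repressor bound, *haxZ* is transcribed.
→ *haxZ* is ON.
5 of the 5 genes are transcribed.

5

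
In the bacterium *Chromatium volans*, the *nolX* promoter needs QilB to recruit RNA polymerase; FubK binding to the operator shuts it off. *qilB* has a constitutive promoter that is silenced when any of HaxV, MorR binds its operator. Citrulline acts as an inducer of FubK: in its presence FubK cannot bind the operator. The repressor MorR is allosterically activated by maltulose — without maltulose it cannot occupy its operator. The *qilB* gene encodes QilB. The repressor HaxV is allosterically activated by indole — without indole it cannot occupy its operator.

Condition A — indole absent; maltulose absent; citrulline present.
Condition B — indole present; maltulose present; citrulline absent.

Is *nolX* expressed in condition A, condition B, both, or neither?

Condition A:
Indole is absent, so HaxV is inactive.
Maltulose is absent, so MorR is inactive.
With no repressor bound, *qilB* is transcribed.
So QilB is produced and active.
Citrulline is present, so FubK is inactive.
No repressor is bound and QilB is active, so *nolX* is transcribed.
→ *nolX* is ON in A.
Condition B:
Indole is present, so HaxV is active.
Maltulose is present, so MorR is active.
With repressor HaxV bound, *qilB* is not transcribed.
So QilB is not produced.
Citrulline is absent, so FubK is active.
With repressor FubK bound, *nolX* is not transcribed.
→ *nolX* is OFF in B.

A only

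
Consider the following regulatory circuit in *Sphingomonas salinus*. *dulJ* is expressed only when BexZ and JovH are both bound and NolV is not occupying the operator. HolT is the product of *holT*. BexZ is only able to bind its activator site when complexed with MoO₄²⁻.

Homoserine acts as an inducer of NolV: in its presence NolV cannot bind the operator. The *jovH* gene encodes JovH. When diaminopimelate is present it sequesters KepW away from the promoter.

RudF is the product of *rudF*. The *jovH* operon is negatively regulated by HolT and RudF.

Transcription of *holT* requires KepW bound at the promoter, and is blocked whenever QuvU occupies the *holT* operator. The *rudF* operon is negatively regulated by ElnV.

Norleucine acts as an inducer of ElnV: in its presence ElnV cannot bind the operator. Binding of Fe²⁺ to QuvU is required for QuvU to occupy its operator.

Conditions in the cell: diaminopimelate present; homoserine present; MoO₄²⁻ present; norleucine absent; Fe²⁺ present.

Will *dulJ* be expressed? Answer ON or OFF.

MoO₄²⁻ is present, so BexZ is active.
Homoserine is present, so NolV is inactive.
Fe²⁺ is present, so QuvU is active.
Diaminopimelate is present, so KepW is inactive.
With repressor QuvU bound, *holT* is not transcribed.
So HolT is not produced.
Norleucine is absent, so ElnV is active.
With repressor ElnV bound, *rudF* is not transcribed.
So RudF is not produced.
With no repressor bound, *jovH* is transcribed.
So JovH is produced and active.
No repressor is bound and BexZ and JovH are active, so *dulJ* is transcribed.

ON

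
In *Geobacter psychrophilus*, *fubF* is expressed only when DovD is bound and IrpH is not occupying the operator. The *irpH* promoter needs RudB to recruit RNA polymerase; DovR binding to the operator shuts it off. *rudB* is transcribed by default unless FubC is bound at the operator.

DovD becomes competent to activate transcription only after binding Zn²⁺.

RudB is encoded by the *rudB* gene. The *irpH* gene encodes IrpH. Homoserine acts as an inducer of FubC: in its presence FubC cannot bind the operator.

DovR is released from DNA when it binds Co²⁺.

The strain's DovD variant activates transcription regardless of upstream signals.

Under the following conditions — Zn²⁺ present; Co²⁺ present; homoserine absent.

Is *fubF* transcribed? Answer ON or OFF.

Co²⁺ is present, so DovR is inactive.
Homoserine is absent, so FubC is active.
With repressor FubC bound, *rudB* is not transcribed.
So RudB is not produced.
Required activator RudB is absent, so *irpH* is not transcribed.
So IrpH is not produced.
DovD is constitutively active in this strain.
No repressor is bound and DovD is active, so *fubF* is transcribed.

ON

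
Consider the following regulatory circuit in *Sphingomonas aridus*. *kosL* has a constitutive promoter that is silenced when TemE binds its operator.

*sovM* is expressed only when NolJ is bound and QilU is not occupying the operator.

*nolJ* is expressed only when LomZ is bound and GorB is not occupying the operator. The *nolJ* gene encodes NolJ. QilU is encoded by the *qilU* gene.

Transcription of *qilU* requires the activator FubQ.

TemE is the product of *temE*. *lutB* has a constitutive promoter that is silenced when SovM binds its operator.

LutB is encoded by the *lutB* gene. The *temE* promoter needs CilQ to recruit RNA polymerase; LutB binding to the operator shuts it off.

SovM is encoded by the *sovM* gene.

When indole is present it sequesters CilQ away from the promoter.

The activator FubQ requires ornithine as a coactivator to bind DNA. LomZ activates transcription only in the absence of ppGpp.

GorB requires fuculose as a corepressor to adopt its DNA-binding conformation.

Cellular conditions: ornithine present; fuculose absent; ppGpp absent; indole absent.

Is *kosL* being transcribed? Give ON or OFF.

Ornithine is present, so FubQ is active.
No repressor is bound and FubQ is active, so *qilU* is transcribed.
So QilU is produced and active.
Fuculose is absent, so GorB is inactive.
ppGpp is absent, so LomZ is active.
No repressor is bound and LomZ is active, so *nolJ* is transcribed.
So NolJ is produced and active.
With repressor QilU bound, *sovM* is not transcribed.
So SovM is not produced.
With no repressor bound, *lutB* is transcribed.
So LutB is produced and active.
Indole is absent, so CilQ is active.
With repressor LutB bound, *temE* is not transcribed.
So TemE is not produced.
With no repressor bound, *kosL* is transcribed.

ON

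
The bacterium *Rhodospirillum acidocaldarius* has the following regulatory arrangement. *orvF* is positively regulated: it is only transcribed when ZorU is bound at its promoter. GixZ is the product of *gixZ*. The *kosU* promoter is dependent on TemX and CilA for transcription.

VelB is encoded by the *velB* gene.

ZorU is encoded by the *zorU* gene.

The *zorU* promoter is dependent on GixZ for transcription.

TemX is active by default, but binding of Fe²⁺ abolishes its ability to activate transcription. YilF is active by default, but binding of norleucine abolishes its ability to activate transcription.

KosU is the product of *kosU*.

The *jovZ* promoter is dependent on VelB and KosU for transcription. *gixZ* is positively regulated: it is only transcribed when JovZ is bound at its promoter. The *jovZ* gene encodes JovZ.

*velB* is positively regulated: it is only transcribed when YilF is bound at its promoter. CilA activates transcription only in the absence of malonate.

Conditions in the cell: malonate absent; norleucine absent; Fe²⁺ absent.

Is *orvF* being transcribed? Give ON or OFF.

ON

Norleucine is absent, so YilF is active.
No repressor is bound and YilF is active, so *velB* is transcribed.
So VelB is produced and active.
Fe²⁺ is absent, so TemX is active.
Malonate is absent, so CilA is active.
No repressor is bound and TemX and CilA are active, so *kosU* is transcribed.
So KosU is produced and active.
No repressor is bound and VelB and KosU are active, so *jovZ* is transcribed.
So JovZ is produced and active.
No repressor is bound and JovZ is active, so *gixZ* is transcribed.
So GixZ is produced and active.
No repressor is bound and GixZ is active, so *zorU* is transcribed.
So ZorU is produced and active.
No repressor is bound and ZorU is active, so *orvF* is transcribed.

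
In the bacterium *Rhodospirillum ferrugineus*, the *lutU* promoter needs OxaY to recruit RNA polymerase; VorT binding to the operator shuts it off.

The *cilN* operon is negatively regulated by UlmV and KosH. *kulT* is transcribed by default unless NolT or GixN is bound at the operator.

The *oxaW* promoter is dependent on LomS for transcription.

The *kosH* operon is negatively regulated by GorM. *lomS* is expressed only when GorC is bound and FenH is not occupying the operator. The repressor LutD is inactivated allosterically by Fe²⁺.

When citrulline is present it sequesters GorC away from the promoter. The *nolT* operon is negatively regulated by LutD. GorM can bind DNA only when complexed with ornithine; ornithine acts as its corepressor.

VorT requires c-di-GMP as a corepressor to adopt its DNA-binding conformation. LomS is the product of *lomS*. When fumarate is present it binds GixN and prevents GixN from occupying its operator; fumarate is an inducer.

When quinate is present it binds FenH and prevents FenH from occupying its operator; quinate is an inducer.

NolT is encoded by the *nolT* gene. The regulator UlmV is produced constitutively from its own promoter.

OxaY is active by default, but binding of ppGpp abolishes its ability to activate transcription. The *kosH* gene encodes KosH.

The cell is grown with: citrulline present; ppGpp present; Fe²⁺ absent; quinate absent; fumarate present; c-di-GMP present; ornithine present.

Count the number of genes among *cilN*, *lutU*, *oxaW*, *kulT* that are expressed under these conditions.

UlmV is produced constitutively and is active.
Ornithine is present, so GorM is active.
With repressor GorM bound, *kosH* is not transcribed.
So KosH is not produced.
With repressor UlmV bound, *cilN* is not transcribed.
→ *cilN* is OFF.
ppGpp is present, so OxaY is inactive.
c-di-GMP is present, so VorT is active.
With repressor VorT bound, *lutU* is not transcribed.
→ *lutU* is OFF.
Citrulline is present, so GorC is inactive.
Quinate is absent, so FenH is active.
With repressor FenH bound, *lomS* is not transcribed.
So LomS is not produced.
Required activator LomS is absent, so *oxaW* is not transcribed.
→ *oxaW* is OFF.
Fe²⁺ is absent, so LutD is active.
With repressor LutD bound, *nolT* is not transcribed.
So NolT is not produced.
Fumarate is present, so GixN is inactive.
With no repressor bound, *kulT* is transcribed.
→ *kulT* is ON.
1 of the 4 genes is transcribed.

1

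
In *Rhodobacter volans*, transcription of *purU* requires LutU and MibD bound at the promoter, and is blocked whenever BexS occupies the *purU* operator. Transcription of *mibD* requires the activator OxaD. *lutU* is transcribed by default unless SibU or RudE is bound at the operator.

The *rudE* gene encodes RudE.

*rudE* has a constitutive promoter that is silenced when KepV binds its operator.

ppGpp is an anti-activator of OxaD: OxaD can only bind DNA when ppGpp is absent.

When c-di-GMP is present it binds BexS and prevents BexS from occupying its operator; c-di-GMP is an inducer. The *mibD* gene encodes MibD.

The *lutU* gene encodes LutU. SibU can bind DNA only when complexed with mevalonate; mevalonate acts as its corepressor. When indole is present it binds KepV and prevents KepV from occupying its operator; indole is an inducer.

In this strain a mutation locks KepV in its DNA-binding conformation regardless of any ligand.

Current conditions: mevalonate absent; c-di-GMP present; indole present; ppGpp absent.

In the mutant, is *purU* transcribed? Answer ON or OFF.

ON

Mevalonate is absent, so SibU is inactive.
KepV is constitutively active in this strain.
With repressor KepV bound, *rudE* is not transcribed.
So RudE is not produced.
With no repressor bound, *lutU* is transcribed.
So LutU is produced and active.
ppGpp is absent, so OxaD is active.
No repressor is bound and OxaD is active, so *mibD* is transcribed.
So MibD is produced and active.
c-di-GMP is present, so BexS is inactive.
No repressor is bound and LutU and MibD are active, so *purU* is transcribed.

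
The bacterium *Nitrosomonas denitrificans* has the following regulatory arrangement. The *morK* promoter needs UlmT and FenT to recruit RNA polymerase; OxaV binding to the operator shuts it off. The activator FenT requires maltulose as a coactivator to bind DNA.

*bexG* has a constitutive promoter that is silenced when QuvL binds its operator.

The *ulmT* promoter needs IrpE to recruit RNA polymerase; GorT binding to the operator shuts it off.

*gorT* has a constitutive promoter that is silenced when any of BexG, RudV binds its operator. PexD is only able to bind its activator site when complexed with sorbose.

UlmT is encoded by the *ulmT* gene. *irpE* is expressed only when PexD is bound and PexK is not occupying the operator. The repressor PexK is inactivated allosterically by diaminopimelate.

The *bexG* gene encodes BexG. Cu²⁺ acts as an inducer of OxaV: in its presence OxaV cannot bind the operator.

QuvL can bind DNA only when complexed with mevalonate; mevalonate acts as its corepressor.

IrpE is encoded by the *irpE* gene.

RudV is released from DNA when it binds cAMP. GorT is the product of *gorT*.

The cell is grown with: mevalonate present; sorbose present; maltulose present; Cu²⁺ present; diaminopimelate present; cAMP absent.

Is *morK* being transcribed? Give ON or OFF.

Mevalonate is present, so QuvL is active.
With repressor QuvL bound, *bexG* is not transcribed.
So BexG is not produced.
cAMP is absent, so RudV is active.
With repressor RudV bound, *gorT* is not transcribed.
So GorT is not produced.
Sorbose is present, so PexD is active.
Diaminopimelate is present, so PexK is inactive.
No repressor is bound and PexD is active, so *irpE* is transcribed.
So IrpE is produced and active.
No repressor is bound and IrpE is active, so *ulmT* is transcribed.
So UlmT is produced and active.
Cu²⁺ is present, so OxaV is inactive.
Maltulose is present, so FenT is active.
No repressor is bound and UlmT and FenT are active, so *morK* is transcribed.

ON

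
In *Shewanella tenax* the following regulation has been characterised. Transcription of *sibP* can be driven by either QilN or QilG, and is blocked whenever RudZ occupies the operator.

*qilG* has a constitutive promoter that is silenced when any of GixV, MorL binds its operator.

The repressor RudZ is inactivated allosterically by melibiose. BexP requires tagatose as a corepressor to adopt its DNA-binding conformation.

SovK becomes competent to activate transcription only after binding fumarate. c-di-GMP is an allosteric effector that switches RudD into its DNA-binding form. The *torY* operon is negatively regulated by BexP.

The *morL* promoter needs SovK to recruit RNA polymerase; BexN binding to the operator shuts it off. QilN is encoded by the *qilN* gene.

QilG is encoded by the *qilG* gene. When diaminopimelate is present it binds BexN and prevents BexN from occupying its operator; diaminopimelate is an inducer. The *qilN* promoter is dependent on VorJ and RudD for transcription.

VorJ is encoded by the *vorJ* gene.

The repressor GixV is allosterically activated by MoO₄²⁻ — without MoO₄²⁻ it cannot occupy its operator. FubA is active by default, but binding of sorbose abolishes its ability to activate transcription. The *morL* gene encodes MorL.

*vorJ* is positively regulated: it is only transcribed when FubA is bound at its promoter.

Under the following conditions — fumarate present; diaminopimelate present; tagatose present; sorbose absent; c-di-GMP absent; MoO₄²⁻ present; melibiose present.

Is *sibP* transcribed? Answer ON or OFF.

OFF

Sorbose is absent, so FubA is active.
No repressor is bound and FubA is active, so *vorJ* is transcribed.
So VorJ is produced and active.
c-di-GMP is absent, so RudD is inactive.
Required activator RudD is absent, so *qilN* is not transcribed.
So QilN is not produced.
MoO₄²⁻ is present, so GixV is active.
Fumarate is present, so SovK is active.
Diaminopimelate is present, so BexN is inactive.
No repressor is bound and SovK is active, so *morL* is transcribed.
So MorL is produced and active.
With repressor GixV bound, *qilG* is not transcribed.
So QilG is not produced.
Melibiose is present, so RudZ is inactive.
No activator is available at the *sibP* promoter, so *sibP* is not transcribed.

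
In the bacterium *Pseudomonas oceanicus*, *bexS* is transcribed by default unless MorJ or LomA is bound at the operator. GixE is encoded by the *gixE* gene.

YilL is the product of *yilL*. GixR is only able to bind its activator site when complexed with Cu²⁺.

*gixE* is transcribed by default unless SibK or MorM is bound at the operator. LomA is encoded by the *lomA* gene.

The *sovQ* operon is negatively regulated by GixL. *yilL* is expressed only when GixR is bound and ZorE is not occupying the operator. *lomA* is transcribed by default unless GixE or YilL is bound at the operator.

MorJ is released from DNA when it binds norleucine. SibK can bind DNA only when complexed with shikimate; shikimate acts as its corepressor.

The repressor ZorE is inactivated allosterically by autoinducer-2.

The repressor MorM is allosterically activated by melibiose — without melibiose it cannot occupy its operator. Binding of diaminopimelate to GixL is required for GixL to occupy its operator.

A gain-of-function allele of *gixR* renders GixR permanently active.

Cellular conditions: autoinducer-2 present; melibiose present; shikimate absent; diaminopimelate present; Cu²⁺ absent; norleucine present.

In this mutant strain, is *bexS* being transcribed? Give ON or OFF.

ON

Norleucine is present, so MorJ is inactive.
Shikimate is absent, so SibK is inactive.
Melibiose is present, so MorM is active.
With repressor MorM bound, *gixE* is not transcribed.
So GixE is not produced.
Autoinducer-2 is present, so ZorE is inactive.
GixR is constitutively active in this strain.
No repressor is bound and GixR is active, so *yilL* is transcribed.
So YilL is produced and active.
With repressor YilL bound, *lomA* is not transcribed.
So LomA is not produced.
With no repressor bound, *bexS* is transcribed.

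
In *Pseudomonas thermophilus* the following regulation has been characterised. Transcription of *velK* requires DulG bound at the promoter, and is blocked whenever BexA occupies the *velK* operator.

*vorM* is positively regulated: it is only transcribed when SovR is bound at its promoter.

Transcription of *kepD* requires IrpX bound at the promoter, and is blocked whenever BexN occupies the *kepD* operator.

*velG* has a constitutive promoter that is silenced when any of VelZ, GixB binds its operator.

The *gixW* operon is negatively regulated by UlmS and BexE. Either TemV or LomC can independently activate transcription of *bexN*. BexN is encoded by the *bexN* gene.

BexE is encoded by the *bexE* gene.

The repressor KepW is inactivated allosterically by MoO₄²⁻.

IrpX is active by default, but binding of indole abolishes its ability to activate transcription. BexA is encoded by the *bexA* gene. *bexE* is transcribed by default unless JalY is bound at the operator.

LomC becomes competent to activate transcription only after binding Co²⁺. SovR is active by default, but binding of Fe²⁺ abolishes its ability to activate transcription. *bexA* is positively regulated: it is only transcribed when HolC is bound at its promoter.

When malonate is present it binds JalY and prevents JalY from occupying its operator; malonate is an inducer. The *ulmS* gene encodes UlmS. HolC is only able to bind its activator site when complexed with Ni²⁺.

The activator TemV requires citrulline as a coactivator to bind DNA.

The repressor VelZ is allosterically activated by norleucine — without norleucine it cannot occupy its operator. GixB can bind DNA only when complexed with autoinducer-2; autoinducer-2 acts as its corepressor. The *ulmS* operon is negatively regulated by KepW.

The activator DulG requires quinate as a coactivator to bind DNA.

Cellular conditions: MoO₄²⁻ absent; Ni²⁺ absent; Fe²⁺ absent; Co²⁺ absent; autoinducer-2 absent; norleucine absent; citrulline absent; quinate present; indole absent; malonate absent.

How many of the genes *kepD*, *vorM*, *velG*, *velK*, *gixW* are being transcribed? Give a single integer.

5

Citrulline is absent, so TemV is inactive.
Co²⁺ is absent, so LomC is inactive.
No activator is available at the *bexN* promoter, so *bexN* is not transcribed.
So BexN is not produced.
Indole is absent, so IrpX is active.
No repressor is bound and IrpX is active, so *kepD* is transcribed.
→ *kepD* is ON.
Fe²⁺ is absent, so SovR is active.
No repressor is bound and SovR is active, so *vorM* is transcribed.
→ *vorM* is ON.
Norleucine is absent, so VelZ is inactive.
Autoinducer-2 is absent, so GixB is inactive.
With no repressor bound, *velG* is transcribed.
→ *velG* is ON.
Quinate is present, so DulG is active.
Ni²⁺ is absent, so HolC is inactive.
Required activator HolC is absent, so *bexA* is not transcribed.
So BexA is not produced.
No repressor is bound and DulG is active, so *velK* is transcribed.
→ *velK* is ON.
MoO₄²⁻ is absent, so KepW is active.
With repressor KepW bound, *ulmS* is not transcribed.
So UlmS is not produced.
Malonate is absent, so JalY is active.
With repressor JalY bound, *bexE* is not transcribed.
So BexE is not produced.
With no repressor bound, *gixW* is transcribed.
→ *gixW* is ON.
5 of the 5 genes are transcribed.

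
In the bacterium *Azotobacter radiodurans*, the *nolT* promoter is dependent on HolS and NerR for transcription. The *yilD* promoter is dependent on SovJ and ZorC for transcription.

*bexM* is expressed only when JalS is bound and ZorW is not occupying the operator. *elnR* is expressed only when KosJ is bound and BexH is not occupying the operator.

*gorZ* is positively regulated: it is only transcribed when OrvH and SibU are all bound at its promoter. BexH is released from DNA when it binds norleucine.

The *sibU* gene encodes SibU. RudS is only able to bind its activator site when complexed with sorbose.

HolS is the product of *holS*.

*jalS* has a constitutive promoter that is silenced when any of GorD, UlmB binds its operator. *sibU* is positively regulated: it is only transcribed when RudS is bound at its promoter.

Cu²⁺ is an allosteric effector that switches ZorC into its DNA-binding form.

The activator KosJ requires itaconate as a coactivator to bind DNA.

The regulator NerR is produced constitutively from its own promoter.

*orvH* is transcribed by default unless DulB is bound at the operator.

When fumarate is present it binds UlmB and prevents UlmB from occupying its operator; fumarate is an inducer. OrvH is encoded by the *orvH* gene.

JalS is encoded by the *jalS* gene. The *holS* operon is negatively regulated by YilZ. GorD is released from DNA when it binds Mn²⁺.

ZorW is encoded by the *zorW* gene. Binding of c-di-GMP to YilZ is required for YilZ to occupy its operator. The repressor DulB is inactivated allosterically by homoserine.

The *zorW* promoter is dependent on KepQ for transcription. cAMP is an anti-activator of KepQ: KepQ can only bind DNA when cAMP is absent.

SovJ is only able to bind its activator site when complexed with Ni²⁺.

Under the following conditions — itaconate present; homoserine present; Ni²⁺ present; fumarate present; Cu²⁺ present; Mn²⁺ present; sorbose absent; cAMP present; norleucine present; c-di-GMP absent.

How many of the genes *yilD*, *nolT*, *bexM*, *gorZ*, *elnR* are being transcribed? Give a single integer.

4

Ni²⁺ is present, so SovJ is active.
Cu²⁺ is present, so ZorC is active.
No repressor is bound and SovJ and ZorC are active, so *yilD* is transcribed.
→ *yilD* is ON.
c-di-GMP is absent, so YilZ is inactive.
With no repressor bound, *holS* is transcribed.
So HolS is produced and active.
NerR is produced constitutively and is active.
No repressor is bound and HolS and NerR are active, so *nolT* is transcribed.
→ *nolT* is ON.
Mn²⁺ is present, so GorD is inactive.
Fumarate is present, so UlmB is inactive.
With no repressor bound, *jalS* is transcribed.
So JalS is produced and active.
cAMP is present, so KepQ is inactive.
Required activator KepQ is absent, so *zorW* is not transcribed.
So ZorW is not produced.
No repressor is bound and JalS is active, so *bexM* is transcribed.
→ *bexM* is ON.
Homoserine is present, so DulB is inactive.
With no repressor bound, *orvH* is transcribed.
So OrvH is produced and active.
Sorbose is absent, so RudS is inactive.
Required activator RudS is absent, so *sibU* is not transcribed.
So SibU is not produced.
Required activator SibU is absent, so *gorZ* is not transcribed.
→ *gorZ* is OFF.
Norleucine is present, so BexH is inactive.
Itaconate is present, so KosJ is active.
No repressor is bound and KosJ is active, so *elnR* is transcribed.
→ *elnR* is ON.
4 of the 5 genes are transcribed.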